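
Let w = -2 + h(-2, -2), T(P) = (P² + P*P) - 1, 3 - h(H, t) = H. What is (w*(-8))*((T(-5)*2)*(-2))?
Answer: 4704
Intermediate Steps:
h(H, t) = 3 - H
T(P) = -1 + 2*P² (T(P) = (P² + P²) - 1 = 2*P² - 1 = -1 + 2*P²)
w = 3 (w = -2 + (3 - 1*(-2)) = -2 + (3 + 2) = -2 + 5 = 3)
(w*(-8))*((T(-5)*2)*(-2)) = (3*(-8))*(((-1 + 2*(-5)²)*2)*(-2)) = -24*(-1 + 2*25)*2*(-2) = -24*(-1 + 50)*2*(-2) = -24*49*2*(-2) = -2352*(-2) = -24*(-196) = 4704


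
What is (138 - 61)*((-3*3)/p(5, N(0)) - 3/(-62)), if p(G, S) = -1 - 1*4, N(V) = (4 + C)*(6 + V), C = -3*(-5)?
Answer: 44121/310 ≈ 142.33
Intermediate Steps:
C = 15
N(V) = 114 + 19*V (N(V) = (4 + 15)*(6 + V) = 19*(6 + V) = 114 + 19*V)
p(G, S) = -5 (p(G, S) = -1 - 4 = -5)
(138 - 61)*((-3*3)/p(5, N(0)) - 3/(-62)) = (138 - 61)*(-3*3/(-5) - 3/(-62)) = 77*(-9*(-⅕) - 3*(-1/62)) = 77*(9/5 + 3/62) = 77*(573/310) = 44121/310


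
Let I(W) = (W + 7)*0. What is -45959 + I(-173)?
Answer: -45959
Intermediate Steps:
I(W) = 0 (I(W) = (7 + W)*0 = 0)
-45959 + I(-173) = -45959 + 0 = -45959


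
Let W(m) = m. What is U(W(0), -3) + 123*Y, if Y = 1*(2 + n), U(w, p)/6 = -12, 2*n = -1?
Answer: 225/2 ≈ 112.50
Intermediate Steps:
n = -½ (n = (½)*(-1) = -½ ≈ -0.50000)
U(w, p) = -72 (U(w, p) = 6*(-12) = -72)
Y = 3/2 (Y = 1*(2 - ½) = 1*(3/2) = 3/2 ≈ 1.5000)
U(W(0), -3) + 123*Y = -72 + 123*(3/2) = -72 + 369/2 = 225/2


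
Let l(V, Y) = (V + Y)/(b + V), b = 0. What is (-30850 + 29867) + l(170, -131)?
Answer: -167071/170 ≈ -982.77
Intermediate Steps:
l(V, Y) = (V + Y)/V (l(V, Y) = (V + Y)/(0 + V) = (V + Y)/V)
(-30850 + 29867) + l(170, -131) = (-30850 + 29867) + (170 - 131)/170 = -983 + (1/170)*39 = -983 + 39/170 = -167071/170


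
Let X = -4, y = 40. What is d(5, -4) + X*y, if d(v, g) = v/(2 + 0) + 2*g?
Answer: -331/2 ≈ -165.50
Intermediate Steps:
d(v, g) = v/2 + 2*g
d(5, -4) + X*y = ((½)*5 + 2*(-4)) - 4*40 = (5/2 - 8) - 160 = -11/2 - 160 = -331/2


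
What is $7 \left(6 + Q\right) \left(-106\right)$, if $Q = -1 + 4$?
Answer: $-6678$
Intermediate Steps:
$Q = 3$
$7 \left(6 + Q\right) \left(-106\right) = 7 \left(6 + 3\right) \left(-106\right) = 7 \cdot 9 \left(-106\right) = 63 \left(-106\right) = -6678$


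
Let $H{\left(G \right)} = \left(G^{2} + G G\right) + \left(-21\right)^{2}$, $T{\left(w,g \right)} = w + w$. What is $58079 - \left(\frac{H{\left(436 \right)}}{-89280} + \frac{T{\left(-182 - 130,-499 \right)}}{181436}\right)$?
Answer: $\frac{235216989690007}{4049651520} \approx 58083.0$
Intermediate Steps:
$T{\left(w,g \right)} = 2 w$
$H{\left(G \right)} = 441 + 2 G^{2}$ ($H{\left(G \right)} = \left(G^{2} + G^{2}\right) + 441 = 2 G^{2} + 441 = 441 + 2 G^{2}$)
$58079 - \left(\frac{H{\left(436 \right)}}{-89280} + \frac{T{\left(-182 - 130,-499 \right)}}{181436}\right) = 58079 - \left(\frac{441 + 2 \cdot 436^{2}}{-89280} + \frac{2 \left(-182 - 130\right)}{181436}\right) = 58079 - \left(\left(441 + 2 \cdot 190096\right) \left(- \frac{1}{89280}\right) + 2 \left(-182 - 130\right) \frac{1}{181436}\right) = 58079 - \left(\left(441 + 380192\right) \left(- \frac{1}{89280}\right) + 2 \left(-312\right) \frac{1}{181436}\right) = 58079 - \left(380633 \left(- \frac{1}{89280}\right) - \frac{156}{45359}\right) = 58079 - \left(- \frac{380633}{89280} - \frac{156}{45359}\right) = 58079 - - \frac{17279059927}{4049651520} = 58079 + \frac{17279059927}{4049651520} = \frac{235216989690007}{4049651520}$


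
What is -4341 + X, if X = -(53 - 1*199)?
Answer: -4195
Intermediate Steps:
X = 146 (X = -(53 - 199) = -1*(-146) = 146)
-4341 + X = -4341 + 146 = -4195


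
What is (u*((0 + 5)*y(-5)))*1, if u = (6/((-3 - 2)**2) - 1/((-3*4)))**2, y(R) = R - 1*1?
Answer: -9409/3000 ≈ -3.1363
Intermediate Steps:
y(R) = -1 + R (y(R) = R - 1 = -1 + R)
u = 9409/90000 (u = (6/((-5)**2) - 1/(-12))**2 = (6/25 - 1*(-1/12))**2 = (6*(1/25) + 1/12)**2 = (6/25 + 1/12)**2 = (97/300)**2 = 9409/90000 ≈ 0.10454)
(u*((0 + 5)*y(-5)))*1 = (9409*((0 + 5)*(-1 - 5))/90000)*1 = (9409*(5*(-6))/90000)*1 = ((9409/90000)*(-30))*1 = -9409/3000*1 = -9409/3000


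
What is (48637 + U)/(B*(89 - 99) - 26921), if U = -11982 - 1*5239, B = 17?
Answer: -31416/27091 ≈ -1.1596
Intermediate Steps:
U = -17221 (U = -11982 - 5239 = -17221)
(48637 + U)/(B*(89 - 99) - 26921) = (48637 - 17221)/(17*(89 - 99) - 26921) = 31416/(17*(-10) - 26921) = 31416/(-170 - 26921) = 31416/(-27091) = 31416*(-1/27091) = -31416/27091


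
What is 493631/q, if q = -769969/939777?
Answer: -463903060287/769969 ≈ -6.0250e+5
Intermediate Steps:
q = -769969/939777 (q = -769969*1/939777 = -769969/939777 ≈ -0.81931)
493631/q = 493631/(-769969/939777) = 493631*(-939777/769969) = -463903060287/769969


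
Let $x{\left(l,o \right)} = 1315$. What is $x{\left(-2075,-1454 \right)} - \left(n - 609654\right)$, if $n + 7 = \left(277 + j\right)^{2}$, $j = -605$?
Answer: $503392$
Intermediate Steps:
$n = 107577$ ($n = -7 + \left(277 - 605\right)^{2} = -7 + \left(-328\right)^{2} = -7 + 107584 = 107577$)
$x{\left(-2075,-1454 \right)} - \left(n - 609654\right) = 1315 - \left(107577 - 609654\right) = 1315 - -502077 = 1315 + 502077 = 503392$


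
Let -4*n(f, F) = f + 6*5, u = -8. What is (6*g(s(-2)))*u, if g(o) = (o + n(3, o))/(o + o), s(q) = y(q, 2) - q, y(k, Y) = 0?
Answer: 75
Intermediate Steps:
n(f, F) = -15/2 - f/4 (n(f, F) = -(f + 6*5)/4 = -(f + 30)/4 = -(30 + f)/4 = -15/2 - f/4)
s(q) = -q (s(q) = 0 - q = -q)
g(o) = (-33/4 + o)/(2*o) (g(o) = (o + (-15/2 - ¼*3))/(o + o) = (o + (-15/2 - ¾))/((2*o)) = (o - 33/4)*(1/(2*o)) = (-33/4 + o)*(1/(2*o)) = (-33/4 + o)/(2*o))
(6*g(s(-2)))*u = (6*((-33 + 4*(-1*(-2)))/(8*((-1*(-2))))))*(-8) = (6*((⅛)*(-33 + 4*2)/2))*(-8) = (6*((⅛)*(½)*(-33 + 8)))*(-8) = (6*((⅛)*(½)*(-25)))*(-8) = (6*(-25/16))*(-8) = -75/8*(-8) = 75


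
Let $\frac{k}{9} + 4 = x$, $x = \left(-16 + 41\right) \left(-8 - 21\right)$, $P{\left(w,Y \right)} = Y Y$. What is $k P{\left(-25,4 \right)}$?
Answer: $-104976$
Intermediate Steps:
$P{\left(w,Y \right)} = Y^{2}$
$x = -725$ ($x = 25 \left(-29\right) = -725$)
$k = -6561$ ($k = -36 + 9 \left(-725\right) = -36 - 6525 = -6561$)
$k P{\left(-25,4 \right)} = - 6561 \cdot 4^{2} = \left(-6561\right) 16 = -104976$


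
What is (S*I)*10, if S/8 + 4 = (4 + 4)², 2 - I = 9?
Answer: -33600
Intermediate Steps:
I = -7 (I = 2 - 1*9 = 2 - 9 = -7)
S = 480 (S = -32 + 8*(4 + 4)² = -32 + 8*8² = -32 + 8*64 = -32 + 512 = 480)
(S*I)*10 = (480*(-7))*10 = -3360*10 = -33600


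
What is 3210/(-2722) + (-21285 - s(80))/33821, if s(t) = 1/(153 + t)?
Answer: -19397621831/10725078773 ≈ -1.8086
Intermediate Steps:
3210/(-2722) + (-21285 - s(80))/33821 = 3210/(-2722) + (-21285 - 1/(153 + 80))/33821 = 3210*(-1/2722) + (-21285 - 1/233)*(1/33821) = -1605/1361 + (-21285 - 1*1/233)*(1/33821) = -1605/1361 + (-21285 - 1/233)*(1/33821) = -1605/1361 - 4959406/233*1/33821 = -1605/1361 - 4959406/7880293 = -19397621831/10725078773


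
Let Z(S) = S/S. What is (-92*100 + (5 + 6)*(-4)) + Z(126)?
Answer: -9243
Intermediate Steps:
Z(S) = 1
(-92*100 + (5 + 6)*(-4)) + Z(126) = (-92*100 + (5 + 6)*(-4)) + 1 = (-9200 + 11*(-4)) + 1 = (-9200 - 44) + 1 = -9244 + 1 = -9243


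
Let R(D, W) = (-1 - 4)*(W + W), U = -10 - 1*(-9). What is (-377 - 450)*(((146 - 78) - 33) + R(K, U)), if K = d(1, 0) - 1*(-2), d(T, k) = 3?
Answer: -37215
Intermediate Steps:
U = -1 (U = -10 + 9 = -1)
K = 5 (K = 3 - 1*(-2) = 3 + 2 = 5)
R(D, W) = -10*W
(-377 - 450)*(((146 - 78) - 33) + R(K, U)) = (-377 - 450)*(((146 - 78) - 33) - 10*(-1)) = -827*((68 - 33) + 10) = -827*(35 + 10) = -827*45 = -37215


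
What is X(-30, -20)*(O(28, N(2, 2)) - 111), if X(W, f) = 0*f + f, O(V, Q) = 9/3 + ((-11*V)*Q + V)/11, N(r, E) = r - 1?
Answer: 29360/11 ≈ 2669.1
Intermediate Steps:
N(r, E) = -1 + r
O(V, Q) = 3 + V/11 - Q*V (O(V, Q) = 9*(⅓) + (-11*Q*V + V)*(1/11) = 3 + (V - 11*Q*V)*(1/11) = 3 + (V/11 - Q*V) = 3 + V/11 - Q*V)
X(W, f) = f (X(W, f) = 0 + f = f)
X(-30, -20)*(O(28, N(2, 2)) - 111) = -20*((3 + (1/11)*28 - 1*(-1 + 2)*28) - 111) = -20*((3 + 28/11 - 1*1*28) - 111) = -20*((3 + 28/11 - 28) - 111) = -20*(-247/11 - 111) = -20*(-1468/11) = 29360/11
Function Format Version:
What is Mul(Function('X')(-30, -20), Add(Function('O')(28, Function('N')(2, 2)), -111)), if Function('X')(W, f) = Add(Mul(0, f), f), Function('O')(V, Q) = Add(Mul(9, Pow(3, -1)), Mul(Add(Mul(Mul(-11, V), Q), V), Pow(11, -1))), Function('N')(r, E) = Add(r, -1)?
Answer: Rational(29360, 11) ≈ 2669.1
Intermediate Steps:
Function('N')(r, E) = Add(-1, r)
Function('O')(V, Q) = Add(3, Mul(Rational(1, 11), V), Mul(-1, Q, V)) (Function('O')(V, Q) = Add(Mul(9, Rational(1, 3)), Mul(Add(Mul(-11, Q, V), V), Rational(1, 11))) = Add(3, Mul(Add(V, Mul(-11, Q, V)), Rational(1, 11))) = Add(3, Add(Mul(Rational(1, 11), V), Mul(-1, Q, V))) = Add(3, Mul(Rational(1, 11), V), Mul(-1, Q, V)))
Function('X')(W, f) = f (Function('X')(W, f) = Add(0, f) = f)
Mul(Function('X')(-30, -20), Add(Function('O')(28, Function('N')(2, 2)), -111)) = Mul(-20, Add(Add(3, Mul(Rational(1, 11), 28), Mul(-1, Add(-1, 2), 28)), -111)) = Mul(-20, Add(Add(3, Rational(28, 11), Mul(-1, 1, 28)), -111)) = Mul(-20, Add(Add(3, Rational(28, 11), -28), -111)) = Mul(-20, Add(Rational(-247, 11), -111)) = Mul(-20, Rational(-1468, 11)) = Rational(29360, 11)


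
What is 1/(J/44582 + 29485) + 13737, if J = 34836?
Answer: 9028884397852/657267553 ≈ 13737.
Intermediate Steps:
1/(J/44582 + 29485) + 13737 = 1/(34836/44582 + 29485) + 13737 = 1/(34836*(1/44582) + 29485) + 13737 = 1/(17418/22291 + 29485) + 13737 = 1/(657267553/22291) + 13737 = 22291/657267553 + 13737 = 9028884397852/657267553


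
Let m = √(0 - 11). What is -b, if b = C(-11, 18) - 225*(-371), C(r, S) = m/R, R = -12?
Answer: -83475 + I*√11/12 ≈ -83475.0 + 0.27639*I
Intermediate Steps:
m = I*√11 (m = √(-11) = I*√11 ≈ 3.3166*I)
C(r, S) = -I*√11/12 (C(r, S) = (I*√11)/(-12) = (I*√11)*(-1/12) = -I*√11/12)
b = 83475 - I*√11/12 (b = -I*√11/12 - 225*(-371) = -I*√11/12 + 83475 = 83475 - I*√11/12 ≈ 83475.0 - 0.27639*I)
-b = -(83475 - I*√11/12) = -83475 + I*√11/12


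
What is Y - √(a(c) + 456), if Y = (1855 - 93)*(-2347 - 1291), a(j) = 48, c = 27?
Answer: -6410156 - 6*√14 ≈ -6.4102e+6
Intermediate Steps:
Y = -6410156 (Y = 1762*(-3638) = -6410156)
Y - √(a(c) + 456) = -6410156 - √(48 + 456) = -6410156 - √504 = -6410156 - 6*√14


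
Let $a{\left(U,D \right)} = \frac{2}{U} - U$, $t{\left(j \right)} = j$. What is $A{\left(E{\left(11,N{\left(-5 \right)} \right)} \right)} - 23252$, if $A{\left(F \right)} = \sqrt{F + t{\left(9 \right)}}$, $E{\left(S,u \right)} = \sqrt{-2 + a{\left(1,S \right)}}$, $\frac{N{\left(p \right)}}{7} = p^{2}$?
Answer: $-23252 + \sqrt{9 + i} \approx -23249.0 + 0.16641 i$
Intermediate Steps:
$a{\left(U,D \right)} = - U + \frac{2}{U}$
$N{\left(p \right)} = 7 p^{2}$
$E{\left(S,u \right)} = i$ ($E{\left(S,u \right)} = \sqrt{-2 + \left(\left(-1\right) 1 + \frac{2}{1}\right)} = \sqrt{-2 + \left(-1 + 2 \cdot 1\right)} = \sqrt{-2 + \left(-1 + 2\right)} = \sqrt{-2 + 1} = \sqrt{-1} = i$)
$A{\left(F \right)} = \sqrt{9 + F}$ ($A{\left(F \right)} = \sqrt{F + 9} = \sqrt{9 + F}$)
$A{\left(E{\left(11,N{\left(-5 \right)} \right)} \right)} - 23252 = \sqrt{9 + i} - 23252 = -23252 + \sqrt{9 + i}$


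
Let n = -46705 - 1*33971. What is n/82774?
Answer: -40338/41387 ≈ -0.97465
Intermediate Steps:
n = -80676 (n = -46705 - 33971 = -80676)
n/82774 = -80676/82774 = -80676*1/82774 = -40338/41387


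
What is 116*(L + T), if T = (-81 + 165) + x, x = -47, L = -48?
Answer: -1276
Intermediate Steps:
T = 37 (T = (-81 + 165) - 47 = 84 - 47 = 37)
116*(L + T) = 116*(-48 + 37) = 116*(-11) = -1276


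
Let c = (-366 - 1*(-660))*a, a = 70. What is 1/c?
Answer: 1/20580 ≈ 4.8591e-5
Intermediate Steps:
c = 20580 (c = (-366 - 1*(-660))*70 = (-366 + 660)*70 = 294*70 = 20580)
1/c = 1/20580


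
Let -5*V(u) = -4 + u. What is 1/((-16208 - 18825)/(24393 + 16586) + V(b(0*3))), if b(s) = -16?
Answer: 40979/128883 ≈ 0.31796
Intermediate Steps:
V(u) = ⅘ - u/5 (V(u) = -(-4 + u)/5 = ⅘ - u/5)
1/((-16208 - 18825)/(24393 + 16586) + V(b(0*3))) = 1/((-16208 - 18825)/(24393 + 16586) + (⅘ - ⅕*(-16))) = 1/(-35033/40979 + (⅘ + 16/5)) = 1/(-35033*1/40979 + 4) = 1/(-35033/40979 + 4) = 1/(128883/40979) = 40979/128883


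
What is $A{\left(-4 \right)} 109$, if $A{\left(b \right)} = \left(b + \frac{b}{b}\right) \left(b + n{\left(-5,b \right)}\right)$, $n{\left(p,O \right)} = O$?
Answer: $2616$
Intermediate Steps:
$A{\left(b \right)} = 2 b \left(1 + b\right)$ ($A{\left(b \right)} = \left(b + \frac{b}{b}\right) \left(b + b\right) = \left(b + 1\right) 2 b = \left(1 + b\right) 2 b = 2 b \left(1 + b\right)$)
$A{\left(-4 \right)} 109 = 2 \left(-4\right) \left(1 - 4\right) 109 = 2 \left(-4\right) \left(-3\right) 109 = 24 \cdot 109 = 2616$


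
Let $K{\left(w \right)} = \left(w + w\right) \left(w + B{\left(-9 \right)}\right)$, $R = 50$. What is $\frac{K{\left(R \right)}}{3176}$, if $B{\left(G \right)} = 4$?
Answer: $\frac{675}{397} \approx 1.7003$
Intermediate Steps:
$K{\left(w \right)} = 2 w \left(4 + w\right)$ ($K{\left(w \right)} = \left(w + w\right) \left(w + 4\right) = 2 w \left(4 + w\right)$)
$\frac{K{\left(R \right)}}{3176} = \frac{2 \cdot 50 \left(4 + 50\right)}{3176} = 2 \cdot 50 \cdot 54 \cdot \frac{1}{3176} = 5400 \cdot \frac{1}{3176} = \frac{675}{397}$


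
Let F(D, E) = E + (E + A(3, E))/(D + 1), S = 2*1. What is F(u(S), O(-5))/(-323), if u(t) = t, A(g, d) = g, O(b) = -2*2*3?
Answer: 15/323 ≈ 0.046440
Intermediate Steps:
S = 2
O(b) = -12 (O(b) = -4*3 = -12)
F(D, E) = E + (3 + E)/(1 + D) (F(D, E) = E + (E + 3)/(D + 1) = E + (3 + E)/(1 + D))
F(u(S), O(-5))/(-323) = ((3 + 2*(-12) + 2*(-12))/(1 + 2))/(-323) = ((3 - 24 - 24)/3)*(-1/323) = ((⅓)*(-45))*(-1/323) = -15*(-1/323) = 15/323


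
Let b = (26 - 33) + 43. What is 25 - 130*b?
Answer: -4655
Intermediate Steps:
b = 36 (b = -7 + 43 = 36)
25 - 130*b = 25 - 130*36 = 25 - 4680 = -4655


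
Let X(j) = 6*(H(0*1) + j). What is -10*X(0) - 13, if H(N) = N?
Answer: -13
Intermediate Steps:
X(j) = 6*j (X(j) = 6*(0*1 + j) = 6*(0 + j) = 6*j)
-10*X(0) - 13 = -60*0 - 13 = -10*0 - 13 = 0 - 13 = -13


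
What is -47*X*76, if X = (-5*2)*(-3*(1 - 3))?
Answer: 214320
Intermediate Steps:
X = -60 (X = -(-30)*(-2) = -10*6 = -60)
-47*X*76 = -47*(-60)*76 = 2820*76 = 214320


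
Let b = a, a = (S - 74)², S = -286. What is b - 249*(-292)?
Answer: 202308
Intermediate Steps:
a = 129600 (a = (-286 - 74)² = (-360)² = 129600)
b = 129600
b - 249*(-292) = 129600 - 249*(-292) = 129600 + 72708 = 202308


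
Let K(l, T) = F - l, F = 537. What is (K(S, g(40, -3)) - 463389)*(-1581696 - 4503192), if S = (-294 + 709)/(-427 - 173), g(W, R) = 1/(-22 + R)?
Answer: 14081991859309/5 ≈ 2.8164e+12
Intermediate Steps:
S = -83/120 (S = 415/(-600) = 415*(-1/600) = -83/120 ≈ -0.69167)
K(l, T) = 537 - l
(K(S, g(40, -3)) - 463389)*(-1581696 - 4503192) = ((537 - 1*(-83/120)) - 463389)*(-1581696 - 4503192) = ((537 + 83/120) - 463389)*(-6084888) = (64523/120 - 463389)*(-6084888) = -55542157/120*(-6084888) = 14081991859309/5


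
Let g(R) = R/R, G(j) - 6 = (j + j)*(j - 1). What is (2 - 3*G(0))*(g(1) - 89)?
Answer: 1408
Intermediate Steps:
G(j) = 6 + 2*j*(-1 + j) (G(j) = 6 + (j + j)*(j - 1) = 6 + (2*j)*(-1 + j) = 6 + 2*j*(-1 + j))
g(R) = 1
(2 - 3*G(0))*(g(1) - 89) = (2 - 3*(6 - 2*0 + 2*0²))*(1 - 89) = (2 - 3*(6 + 0 + 2*0))*(-88) = (2 - 3*(6 + 0 + 0))*(-88) = (2 - 3*6)*(-88) = (2 - 18)*(-88) = -16*(-88) = 1408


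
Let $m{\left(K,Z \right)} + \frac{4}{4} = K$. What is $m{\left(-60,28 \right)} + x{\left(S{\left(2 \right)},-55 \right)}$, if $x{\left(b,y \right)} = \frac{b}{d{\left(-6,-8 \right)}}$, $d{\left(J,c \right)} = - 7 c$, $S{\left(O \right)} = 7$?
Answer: $- \frac{487}{8} \approx -60.875$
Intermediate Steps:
$m{\left(K,Z \right)} = -1 + K$
$x{\left(b,y \right)} = \frac{b}{56}$ ($x{\left(b,y \right)} = \frac{b}{\left(-7\right) \left(-8\right)} = \frac{b}{56}$)
$m{\left(-60,28 \right)} + x{\left(S{\left(2 \right)},-55 \right)} = \left(-1 - 60\right) + \frac{1}{56} \cdot 7 = -61 + \frac{1}{8} = - \frac{487}{8}$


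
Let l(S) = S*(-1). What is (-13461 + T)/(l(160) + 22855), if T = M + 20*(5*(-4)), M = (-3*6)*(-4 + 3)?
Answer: -13843/22695 ≈ -0.60996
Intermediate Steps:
M = 18 (M = -18*(-1) = 18)
l(S) = -S
T = -382 (T = 18 + 20*(5*(-4)) = 18 + 20*(-20) = 18 - 400 = -382)
(-13461 + T)/(l(160) + 22855) = (-13461 - 382)/(-1*160 + 22855) = -13843/(-160 + 22855) = -13843/22695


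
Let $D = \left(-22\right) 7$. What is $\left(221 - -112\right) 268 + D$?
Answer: $89090$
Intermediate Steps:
$D = -154$
$\left(221 - -112\right) 268 + D = \left(221 - -112\right) 268 - 154 = \left(221 + 112\right) 268 - 154 = 333 \cdot 268 - 154 = 89244 - 154 = 89090$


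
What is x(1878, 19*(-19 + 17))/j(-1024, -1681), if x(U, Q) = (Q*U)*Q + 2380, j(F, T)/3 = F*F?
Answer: 678553/786432 ≈ 0.86282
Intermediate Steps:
j(F, T) = 3*F**2 (j(F, T) = 3*(F*F) = 3*F**2)
x(U, Q) = 2380 + U*Q**2 (x(U, Q) = U*Q**2 + 2380 = 2380 + U*Q**2)
x(1878, 19*(-19 + 17))/j(-1024, -1681) = (2380 + 1878*(19*(-19 + 17))**2)/((3*(-1024)**2)) = (2380 + 1878*(19*(-2))**2)/((3*1048576)) = (2380 + 1878*(-38)**2)/3145728 = (2380 + 1878*1444)*(1/3145728) = (2380 + 2711832)*(1/3145728) = 2714212*(1/3145728) = 678553/786432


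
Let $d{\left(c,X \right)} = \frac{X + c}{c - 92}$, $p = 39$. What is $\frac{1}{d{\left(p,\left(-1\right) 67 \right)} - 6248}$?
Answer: $- \frac{53}{331116} \approx -0.00016006$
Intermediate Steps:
$d{\left(c,X \right)} = \frac{X + c}{-92 + c}$
$\frac{1}{d{\left(p,\left(-1\right) 67 \right)} - 6248} = \frac{1}{\frac{\left(-1\right) 67 + 39}{-92 + 39} - 6248} = \frac{1}{\frac{-67 + 39}{-53} - 6248} = \frac{1}{\left(- \frac{1}{53}\right) \left(-28\right) - 6248} = \frac{1}{\frac{28}{53} - 6248} = \frac{1}{- \frac{331116}{53}} = - \frac{53}{331116}$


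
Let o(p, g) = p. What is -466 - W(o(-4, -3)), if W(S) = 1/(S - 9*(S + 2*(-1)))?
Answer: -23301/50 ≈ -466.02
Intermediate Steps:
W(S) = 1/(18 - 8*S) (W(S) = 1/(S - 9*(S - 2)) = 1/(S - 9*(-2 + S)) = 1/(S + (18 - 9*S)) = 1/(18 - 8*S))
-466 - W(o(-4, -3)) = -466 - (-1)/(-18 + 8*(-4)) = -466 - (-1)/(-18 - 32) = -466 - (-1)/(-50) = -466 - (-1)*(-1)/50 = -466 - 1*1/50 = -466 - 1/50 = -23301/50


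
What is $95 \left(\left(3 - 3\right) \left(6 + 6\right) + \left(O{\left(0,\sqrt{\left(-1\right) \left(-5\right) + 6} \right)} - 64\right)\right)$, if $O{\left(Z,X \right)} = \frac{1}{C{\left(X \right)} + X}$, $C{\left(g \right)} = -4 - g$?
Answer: $- \frac{24415}{4} \approx -6103.8$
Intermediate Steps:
$O{\left(Z,X \right)} = - \frac{1}{4}$ ($O{\left(Z,X \right)} = \frac{1}{\left(-4 - X\right) + X} = \frac{1}{-4} = - \frac{1}{4}$)
$95 \left(\left(3 - 3\right) \left(6 + 6\right) + \left(O{\left(0,\sqrt{\left(-1\right) \left(-5\right) + 6} \right)} - 64\right)\right) = 95 \left(\left(3 - 3\right) \left(6 + 6\right) - \frac{257}{4}\right) = 95 \left(\left(3 - 3\right) 12 - \frac{257}{4}\right) = 95 \left(0 \cdot 12 - \frac{257}{4}\right) = 95 \left(0 - \frac{257}{4}\right) = 95 \left(- \frac{257}{4}\right) = - \frac{24415}{4}$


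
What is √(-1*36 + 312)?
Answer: 2*√69 ≈ 16.613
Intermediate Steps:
√(-1*36 + 312) = √(-36 + 312) = √276 = 2*√69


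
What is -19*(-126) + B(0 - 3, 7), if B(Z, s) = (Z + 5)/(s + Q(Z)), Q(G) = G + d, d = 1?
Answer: 11972/5 ≈ 2394.4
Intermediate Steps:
Q(G) = 1 + G (Q(G) = G + 1 = 1 + G)
B(Z, s) = (5 + Z)/(1 + Z + s) (B(Z, s) = (Z + 5)/(s + (1 + Z)) = (5 + Z)/(1 + Z + s))
-19*(-126) + B(0 - 3, 7) = -19*(-126) + (5 + (0 - 3))/(1 + (0 - 3) + 7) = 2394 + (5 - 3)/(1 - 3 + 7) = 2394 + 2/5 = 2394 + (⅕)*2 = 2394 + ⅖ = 11972/5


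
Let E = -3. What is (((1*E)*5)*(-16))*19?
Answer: 4560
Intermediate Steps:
(((1*E)*5)*(-16))*19 = (((1*(-3))*5)*(-16))*19 = (-3*5*(-16))*19 = -15*(-16)*19 = 240*19 = 4560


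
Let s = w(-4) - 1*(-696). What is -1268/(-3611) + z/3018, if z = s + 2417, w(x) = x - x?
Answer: 15067867/10897998 ≈ 1.3826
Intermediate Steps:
w(x) = 0
s = 696 (s = 0 - 1*(-696) = 0 + 696 = 696)
z = 3113 (z = 696 + 2417 = 3113)
-1268/(-3611) + z/3018 = -1268/(-3611) + 3113/3018 = -1268*(-1/3611) + 3113*(1/3018) = 1268/3611 + 3113/3018 = 15067867/10897998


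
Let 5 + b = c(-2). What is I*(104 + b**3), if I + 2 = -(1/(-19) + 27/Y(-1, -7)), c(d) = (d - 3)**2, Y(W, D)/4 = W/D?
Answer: -7575214/19 ≈ -3.9870e+5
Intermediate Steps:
Y(W, D) = 4*W/D (Y(W, D) = 4*(W/D) = 4*W/D)
c(d) = (-3 + d)**2
b = 20 (b = -5 + (-3 - 2)**2 = -5 + (-5)**2 = -5 + 25 = 20)
I = -3739/76 (I = -2 - (1/(-19) + 27/((4*(-1)/(-7)))) = -2 - (1*(-1/19) + 27/((4*(-1)*(-1/7)))) = -2 - (-1/19 + 27/(4/7)) = -2 - (-1/19 + 27*(7/4)) = -2 - (-1/19 + 189/4) = -2 - 1*3587/76 = -2 - 3587/76 = -3739/76 ≈ -49.197)
I*(104 + b**3) = -3739*(104 + 20**3)/76 = -3739*(104 + 8000)/76 = -3739/76*8104 = -7575214/19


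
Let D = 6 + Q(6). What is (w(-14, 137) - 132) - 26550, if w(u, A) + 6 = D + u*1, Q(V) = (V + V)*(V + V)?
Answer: -26552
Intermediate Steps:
Q(V) = 4*V**2 (Q(V) = (2*V)*(2*V) = 4*V**2)
D = 150 (D = 6 + 4*6**2 = 6 + 4*36 = 6 + 144 = 150)
w(u, A) = 144 + u (w(u, A) = -6 + (150 + u*1) = -6 + (150 + u) = 144 + u)
(w(-14, 137) - 132) - 26550 = ((144 - 14) - 132) - 26550 = (130 - 132) - 26550 = -2 - 26550 = -26552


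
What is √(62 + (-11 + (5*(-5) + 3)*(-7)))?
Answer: √205 ≈ 14.318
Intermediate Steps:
√(62 + (-11 + (5*(-5) + 3)*(-7))) = √(62 + (-11 + (-25 + 3)*(-7))) = √(62 + (-11 - 22*(-7))) = √(62 + (-11 + 154)) = √(62 + 143) = √205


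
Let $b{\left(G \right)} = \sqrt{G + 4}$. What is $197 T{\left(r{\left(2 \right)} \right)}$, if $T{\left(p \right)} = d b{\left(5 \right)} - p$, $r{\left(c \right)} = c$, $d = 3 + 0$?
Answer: $1379$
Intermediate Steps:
$d = 3$
$b{\left(G \right)} = \sqrt{4 + G}$
$T{\left(p \right)} = 9 - p$ ($T{\left(p \right)} = 3 \sqrt{4 + 5} - p = 3 \sqrt{9} - p = 3 \cdot 3 - p = 9 - p$)
$197 T{\left(r{\left(2 \right)} \right)} = 197 \left(9 - 2\right) = 197 \cdot 7 = 1379$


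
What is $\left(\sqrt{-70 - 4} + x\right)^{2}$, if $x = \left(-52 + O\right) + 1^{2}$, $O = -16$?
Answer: $\left(67 - i \sqrt{74}\right)^{2} \approx 4415.0 - 1152.7 i$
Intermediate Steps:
$x = -67$ ($x = \left(-52 - 16\right) + 1^{2} = -68 + 1 = -67$)
$\left(\sqrt{-70 - 4} + x\right)^{2} = \left(\sqrt{-70 - 4} - 67\right)^{2} = \left(\sqrt{-74} - 67\right)^{2} = \left(i \sqrt{74} - 67\right)^{2} = \left(-67 + i \sqrt{74}\right)^{2}$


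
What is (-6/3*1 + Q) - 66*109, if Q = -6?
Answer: -7202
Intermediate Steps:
(-6/3*1 + Q) - 66*109 = (-6/3*1 - 6) - 66*109 = (-6*⅓*1 - 6) - 7194 = (-2*1 - 6) - 7194 = (-2 - 6) - 7194 = -8 - 7194 = -7202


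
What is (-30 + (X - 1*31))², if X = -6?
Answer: 4489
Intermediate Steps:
(-30 + (X - 1*31))² = (-30 + (-6 - 1*31))² = (-30 + (-6 - 31))² = (-30 - 37)² = (-67)² = 4489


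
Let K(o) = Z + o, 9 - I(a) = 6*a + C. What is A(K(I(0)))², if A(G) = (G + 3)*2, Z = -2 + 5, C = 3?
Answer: 576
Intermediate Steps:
Z = 3
I(a) = 6 - 6*a (I(a) = 9 - (6*a + 3) = 9 - (3 + 6*a) = 9 + (-3 - 6*a) = 6 - 6*a)
K(o) = 3 + o
A(G) = 6 + 2*G (A(G) = (3 + G)*2 = 6 + 2*G)
A(K(I(0)))² = (6 + 2*(3 + (6 - 6*0)))² = (6 + 2*(3 + (6 + 0)))² = (6 + 2*(3 + 6))² = (6 + 2*9)² = (6 + 18)² = 24² = 576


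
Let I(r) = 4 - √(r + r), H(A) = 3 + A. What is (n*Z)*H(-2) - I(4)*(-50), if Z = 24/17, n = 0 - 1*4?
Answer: 3304/17 - 100*√2 ≈ 52.932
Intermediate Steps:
n = -4 (n = 0 - 4 = -4)
Z = 24/17 (Z = 24*(1/17) = 24/17 ≈ 1.4118)
I(r) = 4 - √2*√r (I(r) = 4 - √(2*r) = 4 - √2*√r)
(n*Z)*H(-2) - I(4)*(-50) = (-4*24/17)*(3 - 2) - (4 - √2*√4)*(-50) = -96/17*1 - (4 - 1*√2*2)*(-50) = -96/17 - (4 - 2*√2)*(-50) = -96/17 - (-200 + 100*√2) = -96/17 + (200 - 100*√2) = 3304/17 - 100*√2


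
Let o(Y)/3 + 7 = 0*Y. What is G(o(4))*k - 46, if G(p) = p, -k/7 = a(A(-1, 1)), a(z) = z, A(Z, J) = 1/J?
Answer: 101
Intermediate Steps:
o(Y) = -21 (o(Y) = -21 + 3*(0*Y) = -21 + 3*0 = -21 + 0 = -21)
k = -7 (k = -7/1 = -7*1 = -7)
G(o(4))*k - 46 = -21*(-7) - 46 = 147 - 46 = 101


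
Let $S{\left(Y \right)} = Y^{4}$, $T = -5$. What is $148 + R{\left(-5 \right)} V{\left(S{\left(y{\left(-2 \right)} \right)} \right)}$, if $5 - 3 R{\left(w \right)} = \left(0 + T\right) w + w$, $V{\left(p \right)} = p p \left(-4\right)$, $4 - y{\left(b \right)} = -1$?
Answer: $7812648$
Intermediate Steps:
$y{\left(b \right)} = 5$ ($y{\left(b \right)} = 4 - -1 = 4 + 1 = 5$)
$V{\left(p \right)} = - 4 p^{2}$ ($V{\left(p \right)} = p^{2} \left(-4\right) = - 4 p^{2}$)
$R{\left(w \right)} = \frac{5}{3} + \frac{4 w}{3}$ ($R{\left(w \right)} = \frac{5}{3} - \frac{\left(0 - 5\right) w + w}{3} = \frac{5}{3} - \frac{- 5 w + w}{3} = \frac{5}{3} - \frac{\left(-4\right) w}{3} = \frac{5}{3} + \frac{4 w}{3}$)
$148 + R{\left(-5 \right)} V{\left(S{\left(y{\left(-2 \right)} \right)} \right)} = 148 + \left(\frac{5}{3} + \frac{4}{3} \left(-5\right)\right) \left(- 4 \left(5^{4}\right)^{2}\right) = 148 + \left(\frac{5}{3} - \frac{20}{3}\right) \left(- 4 \cdot 625^{2}\right) = 148 - 5 \left(\left(-4\right) 390625\right) = 148 - -7812500 = 148 + 7812500 = 7812648$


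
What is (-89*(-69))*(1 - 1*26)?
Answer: -153525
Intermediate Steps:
(-89*(-69))*(1 - 1*26) = 6141*(1 - 26) = 6141*(-25) = -153525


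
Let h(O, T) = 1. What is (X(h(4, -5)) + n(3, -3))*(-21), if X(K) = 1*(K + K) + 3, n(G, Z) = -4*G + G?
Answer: 84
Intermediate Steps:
n(G, Z) = -3*G
X(K) = 3 + 2*K (X(K) = 1*(2*K) + 3 = 2*K + 3 = 3 + 2*K)
(X(h(4, -5)) + n(3, -3))*(-21) = ((3 + 2*1) - 3*3)*(-21) = ((3 + 2) - 9)*(-21) = (5 - 9)*(-21) = -4*(-21) = 84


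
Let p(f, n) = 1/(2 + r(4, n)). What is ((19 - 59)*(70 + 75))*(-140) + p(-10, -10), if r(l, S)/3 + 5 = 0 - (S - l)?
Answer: 23548001/29 ≈ 8.1200e+5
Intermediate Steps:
r(l, S) = -15 - 3*S + 3*l (r(l, S) = -15 + 3*(0 - (S - l)) = -15 + 3*(0 + (l - S)) = -15 + 3*(l - S) = -15 + (-3*S + 3*l) = -15 - 3*S + 3*l)
p(f, n) = 1/(-1 - 3*n) (p(f, n) = 1/(2 + (-15 - 3*n + 3*4)) = 1/(2 + (-15 - 3*n + 12)) = 1/(2 + (-3 - 3*n)) = 1/(-1 - 3*n))
((19 - 59)*(70 + 75))*(-140) + p(-10, -10) = ((19 - 59)*(70 + 75))*(-140) - 1/(1 + 3*(-10)) = -40*145*(-140) - 1/(1 - 30) = -5800*(-140) - 1/(-29) = 812000 - 1*(-1/29) = 812000 + 1/29 = 23548001/29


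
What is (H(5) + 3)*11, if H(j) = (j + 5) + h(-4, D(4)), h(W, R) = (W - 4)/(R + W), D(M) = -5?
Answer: 1375/9 ≈ 152.78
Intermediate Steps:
h(W, R) = (-4 + W)/(R + W)
H(j) = 53/9 + j (H(j) = (j + 5) + (-4 - 4)/(-5 - 4) = (5 + j) - 8/(-9) = (5 + j) - ⅑*(-8) = (5 + j) + 8/9 = 53/9 + j)
(H(5) + 3)*11 = ((53/9 + 5) + 3)*11 = (98/9 + 3)*11 = (125/9)*11 = 1375/9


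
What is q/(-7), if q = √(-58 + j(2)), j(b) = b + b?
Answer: -3*I*√6/7 ≈ -1.0498*I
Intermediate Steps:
j(b) = 2*b
q = 3*I*√6 (q = √(-58 + 2*2) = √(-58 + 4) = √(-54) = 3*I*√6 ≈ 7.3485*I)
q/(-7) = (3*I*√6)/(-7) = -3*I*√6/7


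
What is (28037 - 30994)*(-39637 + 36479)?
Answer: 9338206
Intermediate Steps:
(28037 - 30994)*(-39637 + 36479) = -2957*(-3158) = 9338206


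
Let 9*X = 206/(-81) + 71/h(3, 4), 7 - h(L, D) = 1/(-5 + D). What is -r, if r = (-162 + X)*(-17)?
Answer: -15991577/5832 ≈ -2742.0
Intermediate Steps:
h(L, D) = 7 - 1/(-5 + D)
X = 4103/5832 (X = (206/(-81) + 71/(((-36 + 7*4)/(-5 + 4))))/9 = (206*(-1/81) + 71/(((-36 + 28)/(-1))))/9 = (-206/81 + 71/((-1*(-8))))/9 = (-206/81 + 71/8)/9 = (⅑)*(4103/648) = 4103/5832 ≈ 0.70353)
r = 15991577/5832 (r = (-162 + 4103/5832)*(-17) = -940681/5832*(-17) = 15991577/5832 ≈ 2742.0)
-r = -1*15991577/5832 = -15991577/5832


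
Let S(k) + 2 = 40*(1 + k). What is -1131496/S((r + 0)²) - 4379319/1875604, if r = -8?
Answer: -36786480937/84014124 ≈ -437.86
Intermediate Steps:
S(k) = 38 + 40*k (S(k) = -2 + 40*(1 + k) = -2 + (40 + 40*k) = 38 + 40*k)
-1131496/S((r + 0)²) - 4379319/1875604 = -1131496/(38 + 40*(-8 + 0)²) - 4379319/1875604 = -1131496/(38 + 40*(-8)²) - 4379319*1/1875604 = -1131496/(38 + 40*64) - 151011/64676 = -1131496/(38 + 2560) - 151011/64676 = -1131496/2598 - 151011/64676 = -1131496*1/2598 - 151011/64676 = -565748/1299 - 151011/64676 = -36786480937/84014124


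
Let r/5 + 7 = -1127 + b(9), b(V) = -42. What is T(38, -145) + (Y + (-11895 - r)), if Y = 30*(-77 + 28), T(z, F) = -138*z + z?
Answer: -12691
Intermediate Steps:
T(z, F) = -137*z
r = -5880 (r = -35 + 5*(-1127 - 42) = -35 + 5*(-1169) = -35 - 5845 = -5880)
Y = -1470 (Y = 30*(-49) = -1470)
T(38, -145) + (Y + (-11895 - r)) = -137*38 + (-1470 + (-11895 - 1*(-5880))) = -5206 + (-1470 + (-11895 + 5880)) = -5206 + (-1470 - 6015) = -5206 - 7485 = -12691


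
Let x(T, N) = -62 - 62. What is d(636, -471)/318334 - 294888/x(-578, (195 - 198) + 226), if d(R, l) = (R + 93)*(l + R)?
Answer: 23471947983/9868354 ≈ 2378.5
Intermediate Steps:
d(R, l) = (93 + R)*(R + l)
x(T, N) = -124
d(636, -471)/318334 - 294888/x(-578, (195 - 198) + 226) = (636² + 93*636 + 93*(-471) + 636*(-471))/318334 - 294888/(-124) = (404496 + 59148 - 43803 - 299556)*(1/318334) - 294888*(-1/124) = 120285*(1/318334) + 73722/31 = 120285/318334 + 73722/31 = 23471947983/9868354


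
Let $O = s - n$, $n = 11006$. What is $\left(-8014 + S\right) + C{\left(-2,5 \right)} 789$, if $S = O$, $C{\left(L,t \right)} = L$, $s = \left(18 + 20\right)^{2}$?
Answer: $-19154$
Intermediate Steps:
$s = 1444$ ($s = 38^{2} = 1444$)
$O = -9562$ ($O = 1444 - 11006 = -9562$)
$S = -9562$
$\left(-8014 + S\right) + C{\left(-2,5 \right)} 789 = \left(-8014 - 9562\right) - 1578 = -17576 - 1578 = -19154$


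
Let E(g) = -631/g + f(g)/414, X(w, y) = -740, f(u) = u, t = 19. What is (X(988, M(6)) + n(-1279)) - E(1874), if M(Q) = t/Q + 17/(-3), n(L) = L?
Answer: -784831763/387918 ≈ -2023.2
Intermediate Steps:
M(Q) = -17/3 + 19/Q (M(Q) = 19/Q + 17/(-3) = 19/Q + 17*(-⅓) = 19/Q - 17/3 = -17/3 + 19/Q)
E(g) = -631/g + g/414
(X(988, M(6)) + n(-1279)) - E(1874) = (-740 - 1279) - (-631/1874 + (1/414)*1874) = -2019 - (-631*1/1874 + 937/207) = -2019 - (-631/1874 + 937/207) = -2019 - 1*1625321/387918 = -2019 - 1625321/387918 = -784831763/387918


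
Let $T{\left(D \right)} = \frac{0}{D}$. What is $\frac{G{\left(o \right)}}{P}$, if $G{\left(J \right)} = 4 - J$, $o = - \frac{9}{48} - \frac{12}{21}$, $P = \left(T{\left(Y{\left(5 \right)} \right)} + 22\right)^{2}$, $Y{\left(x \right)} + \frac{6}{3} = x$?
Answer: $\frac{533}{54208} \approx 0.0098325$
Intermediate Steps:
$Y{\left(x \right)} = -2 + x$
$T{\left(D \right)} = 0$
$P = 484$ ($P = \left(0 + 22\right)^{2} = 22^{2} = 484$)
$o = - \frac{85}{112}$ ($o = \left(-9\right) \frac{1}{48} - \frac{4}{7} = - \frac{3}{16} - \frac{4}{7} = - \frac{85}{112} \approx -0.75893$)
$\frac{G{\left(o \right)}}{P} = \frac{4 - - \frac{85}{112}}{484} = \left(4 + \frac{85}{112}\right) \frac{1}{484} = \frac{533}{112} \cdot \frac{1}{484} = \frac{533}{54208}$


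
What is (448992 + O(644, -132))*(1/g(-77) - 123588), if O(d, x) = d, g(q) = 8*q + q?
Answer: -3500885720860/63 ≈ -5.5570e+10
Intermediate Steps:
g(q) = 9*q
(448992 + O(644, -132))*(1/g(-77) - 123588) = (448992 + 644)*(1/(9*(-77)) - 123588) = 449636*(1/(-693) - 123588) = 449636*(-1/693 - 123588) = 449636*(-85646485/693) = -3500885720860/63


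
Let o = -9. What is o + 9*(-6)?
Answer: -63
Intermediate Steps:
o + 9*(-6) = -9 + 9*(-6) = -9 - 54 = -63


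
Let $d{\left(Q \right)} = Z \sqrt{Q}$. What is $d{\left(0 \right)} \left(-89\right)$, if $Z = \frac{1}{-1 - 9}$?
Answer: $0$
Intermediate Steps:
$Z = - \frac{1}{10}$ ($Z = \frac{1}{-10} = - \frac{1}{10} \approx -0.1$)
$d{\left(Q \right)} = - \frac{\sqrt{Q}}{10}$
$d{\left(0 \right)} \left(-89\right) = - \frac{\sqrt{0}}{10} \left(-89\right) = \left(- \frac{1}{10}\right) 0 \left(-89\right) = 0 \left(-89\right) = 0$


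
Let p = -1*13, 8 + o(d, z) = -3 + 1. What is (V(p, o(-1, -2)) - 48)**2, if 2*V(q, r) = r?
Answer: 2809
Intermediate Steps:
o(d, z) = -10 (o(d, z) = -8 + (-3 + 1) = -8 - 2 = -10)
p = -13
V(q, r) = r/2
(V(p, o(-1, -2)) - 48)**2 = ((1/2)*(-10) - 48)**2 = (-5 - 48)**2 = (-53)**2 = 2809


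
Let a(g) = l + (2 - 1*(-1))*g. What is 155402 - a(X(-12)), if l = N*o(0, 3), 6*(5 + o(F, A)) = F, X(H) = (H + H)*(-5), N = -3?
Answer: 155027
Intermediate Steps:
X(H) = -10*H (X(H) = (2*H)*(-5) = -10*H)
o(F, A) = -5 + F/6
l = 15 (l = -3*(-5 + (⅙)*0) = -3*(-5 + 0) = -3*(-5) = 15)
a(g) = 15 + 3*g (a(g) = 15 + (2 - 1*(-1))*g = 15 + (2 + 1)*g = 15 + 3*g)
155402 - a(X(-12)) = 155402 - (15 + 3*(-10*(-12))) = 155402 - (15 + 3*120) = 155402 - (15 + 360) = 155402 - 1*375 = 155402 - 375 = 155027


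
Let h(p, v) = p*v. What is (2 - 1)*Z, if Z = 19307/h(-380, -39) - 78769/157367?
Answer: 1870928089/2332178940 ≈ 0.80222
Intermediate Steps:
Z = 1870928089/2332178940 (Z = 19307/((-380*(-39))) - 78769/157367 = 19307/14820 - 78769*1/157367 = 19307*(1/14820) - 78769/157367 = 19307/14820 - 78769/157367 = 1870928089/2332178940 ≈ 0.80222)
(2 - 1)*Z = (2 - 1)*(1870928089/2332178940) = 1*(1870928089/2332178940) = 1870928089/2332178940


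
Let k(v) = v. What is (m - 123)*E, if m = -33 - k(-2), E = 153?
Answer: -23562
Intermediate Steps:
m = -31 (m = -33 - 1*(-2) = -33 + 2 = -31)
(m - 123)*E = (-31 - 123)*153 = -154*153 = -23562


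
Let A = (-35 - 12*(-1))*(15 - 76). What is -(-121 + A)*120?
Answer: -153840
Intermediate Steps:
A = 1403 (A = (-35 + 12)*(-61) = -23*(-61) = 1403)
-(-121 + A)*120 = -(-121 + 1403)*120 = -1282*120 = -1*153840 = -153840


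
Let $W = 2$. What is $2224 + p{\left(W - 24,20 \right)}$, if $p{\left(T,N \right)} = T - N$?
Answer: $2182$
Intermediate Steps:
$2224 + p{\left(W - 24,20 \right)} = 2224 + \left(\left(2 - 24\right) - 20\right) = 2224 - 42 = 2182$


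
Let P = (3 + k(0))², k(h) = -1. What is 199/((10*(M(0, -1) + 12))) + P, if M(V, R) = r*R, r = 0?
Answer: 679/120 ≈ 5.6583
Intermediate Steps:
M(V, R) = 0 (M(V, R) = 0*R = 0)
P = 4 (P = (3 - 1)² = 2² = 4)
199/((10*(M(0, -1) + 12))) + P = 199/((10*(0 + 12))) + 4 = 199/((10*12)) + 4 = 199/120 + 4 = 679/120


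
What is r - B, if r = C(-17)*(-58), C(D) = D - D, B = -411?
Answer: 411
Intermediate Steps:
C(D) = 0
r = 0 (r = 0*(-58) = 0)
r - B = 0 - 1*(-411) = 0 + 411 = 411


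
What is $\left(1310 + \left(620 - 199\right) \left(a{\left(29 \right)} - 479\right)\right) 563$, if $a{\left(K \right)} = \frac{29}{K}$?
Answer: $-112559464$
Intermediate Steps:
$\left(1310 + \left(620 - 199\right) \left(a{\left(29 \right)} - 479\right)\right) 563 = \left(1310 + \left(620 - 199\right) \left(\frac{29}{29} - 479\right)\right) 563 = \left(1310 + 421 \left(29 \cdot \frac{1}{29} - 479\right)\right) 563 = \left(1310 + 421 \left(1 - 479\right)\right) 563 = \left(1310 + 421 \left(-478\right)\right) 563 = \left(1310 - 201238\right) 563 = \left(-199928\right) 563 = -112559464$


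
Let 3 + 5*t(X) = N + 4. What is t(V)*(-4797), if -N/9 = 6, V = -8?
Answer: 254241/5 ≈ 50848.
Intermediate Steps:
N = -54 (N = -9*6 = -54)
t(X) = -53/5 (t(X) = -3/5 + (-54 + 4)/5 = -3/5 + (1/5)*(-50) = -3/5 - 10 = -53/5)
t(V)*(-4797) = -53/5*(-4797) = 254241/5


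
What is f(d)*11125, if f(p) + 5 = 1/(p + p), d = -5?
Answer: -113475/2 ≈ -56738.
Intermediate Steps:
f(p) = -5 + 1/(2*p) (f(p) = -5 + 1/(p + p) = -5 + 1/(2*p))
f(d)*11125 = (-5 + (½)/(-5))*11125 = (-5 + (½)*(-⅕))*11125 = (-5 - ⅒)*11125 = -51/10*11125 = -113475/2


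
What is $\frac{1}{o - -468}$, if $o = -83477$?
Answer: $- \frac{1}{83009} \approx -1.2047 \cdot 10^{-5}$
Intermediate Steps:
$\frac{1}{o - -468} = \frac{1}{-83477 - -468} = \frac{1}{-83477 + \left(495 - 27\right)} = \frac{1}{-83477 + 468} = \frac{1}{-83009} = - \frac{1}{83009}$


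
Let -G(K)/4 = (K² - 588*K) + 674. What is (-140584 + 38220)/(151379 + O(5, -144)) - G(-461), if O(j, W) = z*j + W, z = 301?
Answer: 73966305029/38185 ≈ 1.9371e+6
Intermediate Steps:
G(K) = -2696 - 4*K² + 2352*K (G(K) = -4*((K² - 588*K) + 674) = -4*(674 + K² - 588*K) = -2696 - 4*K² + 2352*K)
O(j, W) = W + 301*j (O(j, W) = 301*j + W = W + 301*j)
(-140584 + 38220)/(151379 + O(5, -144)) - G(-461) = (-140584 + 38220)/(151379 + (-144 + 301*5)) - (-2696 - 4*(-461)² + 2352*(-461)) = -102364/(151379 + (-144 + 1505)) - (-2696 - 4*212521 - 1084272) = -102364/(151379 + 1361) - (-2696 - 850084 - 1084272) = -102364/152740 - 1*(-1937052) = -102364*1/152740 + 1937052 = -25591/38185 + 1937052 = 73966305029/38185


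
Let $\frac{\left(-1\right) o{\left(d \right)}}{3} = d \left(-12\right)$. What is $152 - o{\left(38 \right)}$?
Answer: $-1216$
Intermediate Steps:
$o{\left(d \right)} = 36 d$ ($o{\left(d \right)} = - 3 d \left(-12\right) = - 3 \left(- 12 d\right) = 36 d$)
$152 - o{\left(38 \right)} = 152 - 36 \cdot 38 = 152 - 1368 = -1216$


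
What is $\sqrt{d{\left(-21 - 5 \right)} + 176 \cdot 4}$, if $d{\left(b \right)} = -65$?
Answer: $3 \sqrt{71} \approx 25.278$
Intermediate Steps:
$\sqrt{d{\left(-21 - 5 \right)} + 176 \cdot 4} = \sqrt{-65 + 176 \cdot 4} = \sqrt{-65 + 704} = \sqrt{639} = 3 \sqrt{71}$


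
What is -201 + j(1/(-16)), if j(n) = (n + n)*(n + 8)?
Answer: -25855/128 ≈ -201.99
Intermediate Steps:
j(n) = 2*n*(8 + n) (j(n) = (2*n)*(8 + n) = 2*n*(8 + n))
-201 + j(1/(-16)) = -201 + 2*(8 + 1/(-16))/(-16) = -201 + 2*(-1/16)*(8 - 1/16) = -201 + 2*(-1/16)*(127/16) = -201 - 127/128 = -25855/128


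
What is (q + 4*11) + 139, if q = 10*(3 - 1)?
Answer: 203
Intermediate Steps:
q = 20 (q = 10*2 = 20)
(q + 4*11) + 139 = (20 + 4*11) + 139 = (20 + 44) + 139 = 64 + 139 = 203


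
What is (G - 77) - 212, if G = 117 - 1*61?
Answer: -233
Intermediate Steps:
G = 56 (G = 117 - 61 = 56)
(G - 77) - 212 = (56 - 77) - 212 = -21 - 212 = -233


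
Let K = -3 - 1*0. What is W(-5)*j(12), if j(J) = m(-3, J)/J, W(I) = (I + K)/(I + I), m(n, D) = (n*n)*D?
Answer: 36/5 ≈ 7.2000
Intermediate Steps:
K = -3 (K = -3 + 0 = -3)
m(n, D) = D*n**2 (m(n, D) = n**2*D = D*n**2)
W(I) = (-3 + I)/(2*I) (W(I) = (I - 3)/(I + I) = (-3 + I)/((2*I)) = (-3 + I)*(1/(2*I)) = (-3 + I)/(2*I))
j(J) = 9 (j(J) = (J*(-3)**2)/J = (J*9)/J = (9*J)/J = 9)
W(-5)*j(12) = ((1/2)*(-3 - 5)/(-5))*9 = ((1/2)*(-1/5)*(-8))*9 = (4/5)*9 = 36/5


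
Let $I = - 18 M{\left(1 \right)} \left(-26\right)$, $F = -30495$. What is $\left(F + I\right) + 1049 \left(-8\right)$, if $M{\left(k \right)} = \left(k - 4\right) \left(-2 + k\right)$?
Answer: $-37483$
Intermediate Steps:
$M{\left(k \right)} = \left(-4 + k\right) \left(-2 + k\right)$
$I = 1404$ ($I = - 18 \left(8 + 1^{2} - 6\right) \left(-26\right) = - 18 \left(8 + 1 - 6\right) \left(-26\right) = \left(-18\right) 3 \left(-26\right) = \left(-54\right) \left(-26\right) = 1404$)
$\left(F + I\right) + 1049 \left(-8\right) = \left(-30495 + 1404\right) + 1049 \left(-8\right) = -29091 - 8392 = -37483$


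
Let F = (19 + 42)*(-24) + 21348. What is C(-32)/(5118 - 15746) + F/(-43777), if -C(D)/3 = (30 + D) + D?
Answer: -107896203/232630978 ≈ -0.46381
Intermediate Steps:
F = 19884 (F = 61*(-24) + 21348 = -1464 + 21348 = 19884)
C(D) = -90 - 6*D (C(D) = -3*((30 + D) + D) = -3*(30 + 2*D) = -90 - 6*D)
C(-32)/(5118 - 15746) + F/(-43777) = (-90 - 6*(-32))/(5118 - 15746) + 19884/(-43777) = (-90 + 192)/(-10628) + 19884*(-1/43777) = 102*(-1/10628) - 19884/43777 = -51/5314 - 19884/43777 = -107896203/232630978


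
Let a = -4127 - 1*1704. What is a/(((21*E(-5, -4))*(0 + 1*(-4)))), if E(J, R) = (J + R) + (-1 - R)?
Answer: -833/72 ≈ -11.569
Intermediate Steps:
a = -5831 (a = -4127 - 1704 = -5831)
E(J, R) = -1 + J
a/(((21*E(-5, -4))*(0 + 1*(-4)))) = -5831*1/(21*(0 + 1*(-4))*(-1 - 5)) = -5831*(-1/(126*(0 - 4))) = -5831/((-126*(-4))) = -5831/504 = -5831*1/504 = -833/72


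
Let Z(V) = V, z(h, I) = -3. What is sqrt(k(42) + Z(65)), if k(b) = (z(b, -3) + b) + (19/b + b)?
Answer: sqrt(258342)/42 ≈ 12.102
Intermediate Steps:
k(b) = -3 + 2*b + 19/b (k(b) = (-3 + b) + (19/b + b) = (-3 + b) + (b + 19/b) = -3 + 2*b + 19/b)
sqrt(k(42) + Z(65)) = sqrt((-3 + 2*42 + 19/42) + 65) = sqrt((-3 + 84 + 19*(1/42)) + 65) = sqrt((-3 + 84 + 19/42) + 65) = sqrt(3421/42 + 65) = sqrt(6151/42) = sqrt(258342)/42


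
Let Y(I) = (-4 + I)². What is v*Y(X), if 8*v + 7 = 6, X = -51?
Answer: -3025/8 ≈ -378.13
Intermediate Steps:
v = -⅛ (v = -7/8 + (⅛)*6 = -7/8 + ¾ = -⅛ ≈ -0.12500)
v*Y(X) = -(-4 - 51)²/8 = -⅛*(-55)² = -⅛*3025 = -3025/8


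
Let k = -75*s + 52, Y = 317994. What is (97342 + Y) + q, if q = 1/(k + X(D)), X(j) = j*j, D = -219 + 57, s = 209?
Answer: 4411283657/10621 ≈ 4.1534e+5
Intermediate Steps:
D = -162
X(j) = j**2
k = -15623 (k = -75*209 + 52 = -15675 + 52 = -15623)
q = 1/10621 (q = 1/(-15623 + (-162)**2) = 1/(-15623 + 26244) = 1/10621 ≈ 9.4153e-5)
(97342 + Y) + q = (97342 + 317994) + 1/10621 = 415336 + 1/10621 = 4411283657/10621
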